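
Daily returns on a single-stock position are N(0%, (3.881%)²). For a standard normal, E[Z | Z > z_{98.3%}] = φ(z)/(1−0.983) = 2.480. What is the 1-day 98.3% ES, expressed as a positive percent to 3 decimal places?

ES = 3.881% × 2.480 = 9.625%.

9.625%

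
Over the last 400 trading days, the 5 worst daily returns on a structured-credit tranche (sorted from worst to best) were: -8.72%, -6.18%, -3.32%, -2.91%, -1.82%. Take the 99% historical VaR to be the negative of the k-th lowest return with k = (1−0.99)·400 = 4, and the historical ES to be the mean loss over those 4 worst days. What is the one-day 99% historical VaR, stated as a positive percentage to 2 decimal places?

2.91%

k = 4; the 4th lowest return is -2.91%, so VaR = 2.91%.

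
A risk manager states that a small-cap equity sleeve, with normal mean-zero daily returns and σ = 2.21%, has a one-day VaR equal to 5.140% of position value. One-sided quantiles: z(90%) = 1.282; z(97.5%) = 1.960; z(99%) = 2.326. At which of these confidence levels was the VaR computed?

99%

Implied z = VaR/σ = 5.140 / 2.21 = 2.326.
This matches z(99%) = 2.326.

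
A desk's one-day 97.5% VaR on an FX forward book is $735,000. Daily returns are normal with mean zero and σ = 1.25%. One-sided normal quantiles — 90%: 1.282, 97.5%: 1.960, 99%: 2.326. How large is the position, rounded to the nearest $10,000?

VaR as a fraction of value: z·σ = 1.960 × 1.25% = 2.45%.
Position = $735,000 / 0.0245 = $30,000,000.

$30,000,000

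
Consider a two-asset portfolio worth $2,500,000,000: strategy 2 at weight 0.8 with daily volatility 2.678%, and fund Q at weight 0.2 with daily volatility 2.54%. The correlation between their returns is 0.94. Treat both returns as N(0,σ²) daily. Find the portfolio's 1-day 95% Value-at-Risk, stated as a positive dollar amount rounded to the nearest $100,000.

σ_p² = 0.8²·2.678² + 0.2²·2.54² + 2·0.94·0.8·0.2·2.678·2.54 = 6.8940 (%²).
σ_p = √6.8940 = 2.626%.
At 95%, z = 1.645.
VaR = 1.645 × 2.626% = 4.320%; on $2,500,000,000 that is $108,000,000.

$108,000,000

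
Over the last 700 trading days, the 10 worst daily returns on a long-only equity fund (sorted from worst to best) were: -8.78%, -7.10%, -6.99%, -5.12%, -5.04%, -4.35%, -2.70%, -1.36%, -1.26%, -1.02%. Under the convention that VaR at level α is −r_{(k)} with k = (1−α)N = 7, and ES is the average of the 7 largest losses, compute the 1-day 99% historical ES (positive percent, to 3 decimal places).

The 7 worst returns sum to -40.08%.
ES = −(-40.08%) / 7 = 5.7257…% ≈ 5.726%.

5.726%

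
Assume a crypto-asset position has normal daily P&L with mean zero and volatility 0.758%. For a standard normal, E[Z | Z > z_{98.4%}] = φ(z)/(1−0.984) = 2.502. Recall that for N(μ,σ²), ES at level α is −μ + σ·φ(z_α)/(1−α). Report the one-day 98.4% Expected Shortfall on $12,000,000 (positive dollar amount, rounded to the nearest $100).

ES = 0.758% × 2.502 = 1.897%.
On $12,000,000: 0.01897 × $12,000,000 = $227,640.

$227,600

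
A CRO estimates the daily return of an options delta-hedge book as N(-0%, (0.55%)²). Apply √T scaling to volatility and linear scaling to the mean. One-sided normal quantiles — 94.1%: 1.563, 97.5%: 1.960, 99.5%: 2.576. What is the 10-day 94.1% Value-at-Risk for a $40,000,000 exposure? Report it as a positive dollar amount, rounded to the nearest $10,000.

σ_{10d} = 0.55% × √10 = 1.739%.
VaR = 1.563 × 1.739% = 2.718%.
On $40,000,000: 0.02718 × $40,000,000 = $1,087,200.

$1,090,000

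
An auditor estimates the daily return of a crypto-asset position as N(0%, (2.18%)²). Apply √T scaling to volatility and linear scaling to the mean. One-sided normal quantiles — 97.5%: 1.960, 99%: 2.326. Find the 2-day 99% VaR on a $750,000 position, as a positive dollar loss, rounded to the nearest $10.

σ_{2d} = 2.18% × √2 = 3.083%.
VaR = 2.326 × 3.083% = 7.171%.
On $750,000: 0.07171 × $750,000 = $53,782.

$53,780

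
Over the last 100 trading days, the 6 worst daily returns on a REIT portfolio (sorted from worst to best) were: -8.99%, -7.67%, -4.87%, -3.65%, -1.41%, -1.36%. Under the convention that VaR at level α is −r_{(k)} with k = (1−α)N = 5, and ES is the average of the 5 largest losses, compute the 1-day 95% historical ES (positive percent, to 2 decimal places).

5.32%

The 5 worst returns sum to -26.59%.
ES = −(-26.59%) / 5 = 5.318% ≈ 5.32%.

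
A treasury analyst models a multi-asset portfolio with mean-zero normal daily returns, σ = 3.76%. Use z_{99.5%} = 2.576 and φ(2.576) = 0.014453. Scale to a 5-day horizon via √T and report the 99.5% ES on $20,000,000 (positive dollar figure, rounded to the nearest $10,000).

σ_{5d} = 3.76% × √5 = 8.408%.
ES multiplier = φ(z)/(1−α) = 0.014453/0.005 = 2.891.
ES = 8.408% × 2.891 = 24.308%; on $20,000,000: $4,861,600.

$4,860,000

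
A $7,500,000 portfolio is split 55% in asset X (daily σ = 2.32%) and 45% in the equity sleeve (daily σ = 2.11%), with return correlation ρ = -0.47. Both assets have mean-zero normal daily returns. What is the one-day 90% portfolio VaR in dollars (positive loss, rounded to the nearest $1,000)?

$113,000

σ_p² = 0.55²·2.32² + 0.45²·2.11² + 2·-0.47·0.55·0.45·2.32·2.11 = 1.3909 (%²).
σ_p = √1.3909 = 1.179%.
At 90%, z = 1.282.
VaR = 1.282 × 1.179% = 1.511%; on $7,500,000 that is $113,325.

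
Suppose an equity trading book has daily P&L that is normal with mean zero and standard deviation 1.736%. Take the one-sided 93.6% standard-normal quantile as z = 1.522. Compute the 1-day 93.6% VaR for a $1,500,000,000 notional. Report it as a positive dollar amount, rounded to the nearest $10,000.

$39,630,000

VaR = z·σ = 1.522 × 1.736% = 2.642%.
On $1,500,000,000: 0.02642 × $1,500,000,000 = $39,630,000.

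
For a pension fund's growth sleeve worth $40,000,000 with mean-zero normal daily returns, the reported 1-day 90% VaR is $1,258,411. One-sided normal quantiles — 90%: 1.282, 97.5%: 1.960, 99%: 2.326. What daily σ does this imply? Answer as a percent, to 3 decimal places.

2.454%

VaR as a fraction: $1,258,411 / $40,000,000 = 3.146%.
σ = VaR / z = 3.146% / 1.282 = 2.454%.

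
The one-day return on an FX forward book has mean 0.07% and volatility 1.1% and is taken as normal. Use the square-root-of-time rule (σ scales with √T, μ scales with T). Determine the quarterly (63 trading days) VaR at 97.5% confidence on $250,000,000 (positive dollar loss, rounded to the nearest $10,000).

At 97.5%, z = 1.960.
σ_{63d} = 1.1% × √63 = 8.731%; μ_{63d} = 63 × 0.07% = 4.410%.
VaR = −(4.410%) + 1.960 × 8.731% = 12.703%.
On $250,000,000: 0.12703 × $250,000,000 = $31,757,500.

$31,760,000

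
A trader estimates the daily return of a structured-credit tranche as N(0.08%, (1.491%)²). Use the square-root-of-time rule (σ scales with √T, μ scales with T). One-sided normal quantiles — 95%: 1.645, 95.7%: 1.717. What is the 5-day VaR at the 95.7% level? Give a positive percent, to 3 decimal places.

σ_{5d} = 1.491% × √5 = 3.334%; μ_{5d} = 5 × 0.08% = 0.400%.
VaR = −(0.400%) + 1.717 × 3.334% = 5.324%.

5.324%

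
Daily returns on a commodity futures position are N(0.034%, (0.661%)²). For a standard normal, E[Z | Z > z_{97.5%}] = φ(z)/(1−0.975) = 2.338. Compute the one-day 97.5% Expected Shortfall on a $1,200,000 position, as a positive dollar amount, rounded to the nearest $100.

ES = −(0.034%) + 0.661% × 2.338 = 1.511%.
On $1,200,000: 0.01511 × $1,200,000 = $18,132.

$18,100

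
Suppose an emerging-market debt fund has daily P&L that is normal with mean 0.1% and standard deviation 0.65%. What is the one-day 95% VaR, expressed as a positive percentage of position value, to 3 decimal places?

0.969%

At 95% one-sided, z = 1.645.
VaR = −μ + z·σ = −(0.1%) + 1.645 × 0.65% = 0.969%.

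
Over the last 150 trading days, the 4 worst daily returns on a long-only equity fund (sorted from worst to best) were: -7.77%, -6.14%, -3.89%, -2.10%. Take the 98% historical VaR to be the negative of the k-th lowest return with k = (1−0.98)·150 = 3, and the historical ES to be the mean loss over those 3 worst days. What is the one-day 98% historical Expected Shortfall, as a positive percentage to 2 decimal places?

The 3 worst returns sum to -17.80%.
ES = −(-17.80%) / 3 = 5.9333…% ≈ 5.93%.

5.93%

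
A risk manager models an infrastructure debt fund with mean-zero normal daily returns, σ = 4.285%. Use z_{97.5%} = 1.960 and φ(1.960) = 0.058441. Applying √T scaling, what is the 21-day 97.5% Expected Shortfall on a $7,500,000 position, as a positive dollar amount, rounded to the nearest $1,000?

$3,443,000

σ_{21d} = 4.285% × √21 = 19.636%.
ES multiplier = φ(z)/(1−α) = 0.058441/0.025 = 2.338.
ES = 19.636% × 2.338 = 45.909%; on $7,500,000: $3,443,175.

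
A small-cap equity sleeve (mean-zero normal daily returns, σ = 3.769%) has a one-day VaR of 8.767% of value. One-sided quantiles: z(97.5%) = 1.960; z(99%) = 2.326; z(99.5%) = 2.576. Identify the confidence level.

Implied z = VaR/σ = 8.767 / 3.769 = 2.326.
This matches z(99%) = 2.326.

99%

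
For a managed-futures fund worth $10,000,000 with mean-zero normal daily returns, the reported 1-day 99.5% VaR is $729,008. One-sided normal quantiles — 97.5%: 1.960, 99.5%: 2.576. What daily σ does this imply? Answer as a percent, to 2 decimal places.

VaR as a fraction: $729,008 / $10,000,000 = 7.290%.
σ = VaR / z = 7.290% / 2.576 = 2.830%.

2.83%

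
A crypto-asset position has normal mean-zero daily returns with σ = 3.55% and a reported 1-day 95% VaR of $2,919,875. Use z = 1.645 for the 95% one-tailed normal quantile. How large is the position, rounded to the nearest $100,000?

VaR as a fraction of value: z·σ = 1.645 × 3.55% = 5.83975%.
Position = $2,919,875 / 0.0583975 = $50,000,000.

$50,000,000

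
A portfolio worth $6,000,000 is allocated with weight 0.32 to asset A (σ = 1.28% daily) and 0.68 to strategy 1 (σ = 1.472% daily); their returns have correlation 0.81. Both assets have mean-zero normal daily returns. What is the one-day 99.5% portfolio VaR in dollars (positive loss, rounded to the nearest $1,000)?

σ_p² = 0.32²·1.28² + 0.68²·1.472² + 2·0.81·0.32·0.68·1.28·1.472 = 1.8339 (%²).
σ_p = √1.8339 = 1.354%.
At 99.5%, z = 2.576.
VaR = 2.576 × 1.354% = 3.488%; on $6,000,000 that is $209,280.

$209,000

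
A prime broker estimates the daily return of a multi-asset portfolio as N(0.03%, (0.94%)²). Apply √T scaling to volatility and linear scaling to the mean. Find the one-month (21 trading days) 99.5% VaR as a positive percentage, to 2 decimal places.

At 99.5%, z = 2.576.
σ_{21d} = 0.94% × √21 = 4.308%; μ_{21d} = 21 × 0.03% = 0.630%.
VaR = −(0.630%) + 2.576 × 4.308% = 10.467%.

10.47%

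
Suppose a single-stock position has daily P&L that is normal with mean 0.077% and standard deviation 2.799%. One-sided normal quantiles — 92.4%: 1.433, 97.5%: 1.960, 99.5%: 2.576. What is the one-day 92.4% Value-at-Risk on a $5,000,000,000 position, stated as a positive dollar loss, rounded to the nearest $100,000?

$196,700,000

VaR = −μ + z·σ = −(0.077%) + 1.433 × 2.799% = 3.934%.
On $5,000,000,000: 0.03934 × $5,000,000,000 = $196,700,000.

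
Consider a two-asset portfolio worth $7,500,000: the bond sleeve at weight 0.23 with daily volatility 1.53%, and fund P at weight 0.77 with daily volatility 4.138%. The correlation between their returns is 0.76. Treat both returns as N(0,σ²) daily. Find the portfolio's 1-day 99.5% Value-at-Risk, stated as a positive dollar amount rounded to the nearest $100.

σ_p² = 0.23²·1.53² + 0.77²·4.138² + 2·0.76·0.23·0.77·1.53·4.138 = 11.9804 (%²).
σ_p = √11.9804 = 3.461%.
At 99.5%, z = 2.576.
VaR = 2.576 × 3.461% = 8.916%; on $7,500,000 that is $668,700.

$668,700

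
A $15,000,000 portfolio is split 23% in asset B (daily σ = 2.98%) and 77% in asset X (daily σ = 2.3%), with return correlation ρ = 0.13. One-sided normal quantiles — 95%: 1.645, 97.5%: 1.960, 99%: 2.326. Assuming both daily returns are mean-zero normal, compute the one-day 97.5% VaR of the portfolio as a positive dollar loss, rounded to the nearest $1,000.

$582,000

σ_p² = 0.23²·2.98² + 0.77²·2.3² + 2·0.13·0.23·0.77·2.98·2.3 = 3.9218 (%²).
σ_p = √3.9218 = 1.980%.
VaR = 1.960 × 1.980% = 3.881%; on $15,000,000 that is $582,150.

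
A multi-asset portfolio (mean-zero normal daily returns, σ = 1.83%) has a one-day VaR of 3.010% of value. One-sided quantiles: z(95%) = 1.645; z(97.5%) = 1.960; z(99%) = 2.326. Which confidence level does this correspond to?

95%

Implied z = VaR/σ = 3.010 / 1.83 = 1.645.
This matches z(95%) = 1.645.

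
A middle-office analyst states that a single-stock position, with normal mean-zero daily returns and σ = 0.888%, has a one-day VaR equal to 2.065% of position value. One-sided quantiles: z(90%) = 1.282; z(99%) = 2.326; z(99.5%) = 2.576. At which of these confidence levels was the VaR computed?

99%

Implied z = VaR/σ = 2.065 / 0.888 = 2.325.
This matches z(99%) = 2.326.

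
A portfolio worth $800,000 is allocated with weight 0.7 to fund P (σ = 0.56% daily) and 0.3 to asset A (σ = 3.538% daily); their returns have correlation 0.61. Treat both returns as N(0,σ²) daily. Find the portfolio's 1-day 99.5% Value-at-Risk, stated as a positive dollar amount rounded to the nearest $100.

$27,600

σ_p² = 0.7²·0.56² + 0.3²·3.538² + 2·0.61·0.7·0.3·0.56·3.538 = 1.7878 (%²).
σ_p = √1.7878 = 1.337%.
At 99.5%, z = 2.576.
VaR = 2.576 × 1.337% = 3.444%; on $800,000 that is $27,552.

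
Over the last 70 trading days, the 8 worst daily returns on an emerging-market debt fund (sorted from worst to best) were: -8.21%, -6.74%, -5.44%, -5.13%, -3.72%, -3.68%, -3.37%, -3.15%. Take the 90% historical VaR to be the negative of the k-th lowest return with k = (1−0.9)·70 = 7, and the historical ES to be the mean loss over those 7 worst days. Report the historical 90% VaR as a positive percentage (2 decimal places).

3.37%

k = 7; the 7th lowest return is -3.37%, so VaR = 3.37%.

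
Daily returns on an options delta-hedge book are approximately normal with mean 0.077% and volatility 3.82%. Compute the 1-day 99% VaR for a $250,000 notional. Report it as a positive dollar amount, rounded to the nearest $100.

At 99% one-sided, z = 2.326.
VaR = −μ + z·σ = −(0.077%) + 2.326 × 3.82% = 8.808%.
On $250,000: 0.08808 × $250,000 = $22,020.

$22,000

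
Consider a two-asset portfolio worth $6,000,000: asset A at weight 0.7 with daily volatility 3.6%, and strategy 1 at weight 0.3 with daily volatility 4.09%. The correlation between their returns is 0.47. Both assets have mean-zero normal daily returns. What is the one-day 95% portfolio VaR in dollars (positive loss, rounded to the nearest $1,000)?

σ_p² = 0.7²·3.6² + 0.3²·4.09² + 2·0.47·0.7·0.3·3.6·4.09 = 10.7624 (%²).
σ_p = √10.7624 = 3.281%.
At 95%, z = 1.645.
VaR = 1.645 × 3.281% = 5.397%; on $6,000,000 that is $323,820.

$324,000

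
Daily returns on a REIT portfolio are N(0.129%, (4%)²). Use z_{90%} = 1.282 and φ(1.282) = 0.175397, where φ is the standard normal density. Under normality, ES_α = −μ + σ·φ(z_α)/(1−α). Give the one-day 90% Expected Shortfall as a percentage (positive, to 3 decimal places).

Tail multiplier: φ(z)/(1−α) = 0.175397 / 0.1 = 1.754.
ES = −(0.129%) + 4% × 1.754 = 6.887%.

6.887%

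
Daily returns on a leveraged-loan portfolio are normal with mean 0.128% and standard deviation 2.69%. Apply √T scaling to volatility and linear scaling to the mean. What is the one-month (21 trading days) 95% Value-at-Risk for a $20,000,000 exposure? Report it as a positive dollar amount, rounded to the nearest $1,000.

At 95%, z = 1.645.
σ_{21d} = 2.69% × √21 = 12.327%; μ_{21d} = 21 × 0.128% = 2.688%.
VaR = −(2.688%) + 1.645 × 12.327% = 17.590%.
On $20,000,000: 0.17590 × $20,000,000 = $3,518,000.

$3,518,000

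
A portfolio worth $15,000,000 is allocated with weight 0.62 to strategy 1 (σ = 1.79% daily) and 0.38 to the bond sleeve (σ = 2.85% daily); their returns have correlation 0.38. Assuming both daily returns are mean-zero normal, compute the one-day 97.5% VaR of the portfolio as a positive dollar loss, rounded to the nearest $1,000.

σ_p² = 0.62²·1.79² + 0.38²·2.85² + 2·0.38·0.62·0.38·1.79·2.85 = 3.3180 (%²).
σ_p = √3.3180 = 1.822%.
At 97.5%, z = 1.960.
VaR = 1.960 × 1.822% = 3.571%; on $15,000,000 that is $535,650.

$536,000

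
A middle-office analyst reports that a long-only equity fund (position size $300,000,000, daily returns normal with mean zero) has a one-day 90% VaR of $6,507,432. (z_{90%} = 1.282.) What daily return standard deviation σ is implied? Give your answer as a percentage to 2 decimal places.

1.69%

VaR as a fraction: $6,507,432 / $300,000,000 = 2.169%.
σ = VaR / z = 2.169% / 1.282 = 1.692%.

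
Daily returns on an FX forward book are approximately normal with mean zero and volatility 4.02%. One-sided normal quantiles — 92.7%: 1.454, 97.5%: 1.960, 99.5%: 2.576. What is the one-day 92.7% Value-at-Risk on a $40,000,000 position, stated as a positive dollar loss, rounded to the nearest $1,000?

$2,338,000

VaR = z·σ = 1.454 × 4.02% = 5.845%.
On $40,000,000: 0.05845 × $40,000,000 = $2,338,000.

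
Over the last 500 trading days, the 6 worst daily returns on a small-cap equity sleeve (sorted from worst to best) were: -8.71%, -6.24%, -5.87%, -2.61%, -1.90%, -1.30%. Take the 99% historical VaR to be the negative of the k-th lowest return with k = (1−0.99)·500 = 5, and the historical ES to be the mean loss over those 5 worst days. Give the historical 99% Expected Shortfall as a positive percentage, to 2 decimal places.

The 5 worst returns sum to -25.33%.
ES = −(-25.33%) / 5 = 5.066% ≈ 5.07%.

5.07%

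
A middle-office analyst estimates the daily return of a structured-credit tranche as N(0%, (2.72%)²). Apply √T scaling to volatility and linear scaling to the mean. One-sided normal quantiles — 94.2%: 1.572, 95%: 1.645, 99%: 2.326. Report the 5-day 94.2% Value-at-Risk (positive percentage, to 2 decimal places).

9.56%

σ_{5d} = 2.72% × √5 = 6.082%.
VaR = 1.572 × 6.082% = 9.561%.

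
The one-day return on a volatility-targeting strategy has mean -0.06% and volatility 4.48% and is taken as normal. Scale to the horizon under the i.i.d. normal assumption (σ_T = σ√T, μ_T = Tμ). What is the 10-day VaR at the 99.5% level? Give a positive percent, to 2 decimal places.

37.09%

At 99.5%, z = 2.576.
σ_{10d} = 4.48% × √10 = 14.167%; μ_{10d} = 10 × -0.06% = -0.600%.
VaR = −(-0.600%) + 2.576 × 14.167% = 37.094%.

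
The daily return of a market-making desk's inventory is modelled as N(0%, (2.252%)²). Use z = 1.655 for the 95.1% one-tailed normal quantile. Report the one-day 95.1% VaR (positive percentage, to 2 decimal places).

3.73%

VaR = z·σ = 1.655 × 2.252% = 3.727%.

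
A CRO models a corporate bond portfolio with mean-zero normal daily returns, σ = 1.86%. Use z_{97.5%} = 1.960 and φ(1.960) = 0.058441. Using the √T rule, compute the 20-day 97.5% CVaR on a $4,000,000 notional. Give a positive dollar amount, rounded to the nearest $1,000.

$778,000

σ_{20d} = 1.86% × √20 = 8.318%.
ES multiplier = φ(z)/(1−α) = 0.058441/0.025 = 2.338.
ES = 8.318% × 2.338 = 19.447%; on $4,000,000: $777,880.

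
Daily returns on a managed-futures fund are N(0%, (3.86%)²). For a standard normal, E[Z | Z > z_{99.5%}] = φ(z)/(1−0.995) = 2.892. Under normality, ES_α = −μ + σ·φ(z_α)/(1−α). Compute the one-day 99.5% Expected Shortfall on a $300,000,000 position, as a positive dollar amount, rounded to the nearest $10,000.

$33,490,000

ES = 3.86% × 2.892 = 11.163%.
On $300,000,000: 0.11163 × $300,000,000 = $33,489,000.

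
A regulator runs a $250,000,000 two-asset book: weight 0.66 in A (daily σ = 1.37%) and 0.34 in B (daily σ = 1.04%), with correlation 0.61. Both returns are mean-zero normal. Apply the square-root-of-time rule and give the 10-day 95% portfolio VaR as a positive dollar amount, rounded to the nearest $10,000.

σ_p = √(0.66²·1.37² + 0.34²·1.04² + 2·0.61·0.66·0.34·1.37·1.04) = 1.154%.
σ_{10d} = 1.154% × √10 = 3.649%.
z(95%) = 1.645.
VaR = 1.645 × 3.649% = 6.003%; on $250,000,000 that is $15,007,500.

$15,010,000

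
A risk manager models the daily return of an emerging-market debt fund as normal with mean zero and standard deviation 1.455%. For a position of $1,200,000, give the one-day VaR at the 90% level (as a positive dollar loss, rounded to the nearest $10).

$22,380

At 90% one-sided, z = 1.282.
VaR = z·σ = 1.282 × 1.455% = 1.865%.
On $1,200,000: 0.01865 × $1,200,000 = $22,380.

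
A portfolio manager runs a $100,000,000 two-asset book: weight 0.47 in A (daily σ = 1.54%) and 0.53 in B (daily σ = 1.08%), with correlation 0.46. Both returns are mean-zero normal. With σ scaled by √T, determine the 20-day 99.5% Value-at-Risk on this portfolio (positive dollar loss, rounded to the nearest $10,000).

σ_p = √(0.47²·1.54² + 0.53²·1.08² + 2·0.46·0.47·0.53·1.54·1.08) = 1.110%.
σ_{20d} = 1.110% × √20 = 4.964%.
z(99.5%) = 2.576.
VaR = 2.576 × 4.964% = 12.787%; on $100,000,000 that is $12,787,000.

$12,790,000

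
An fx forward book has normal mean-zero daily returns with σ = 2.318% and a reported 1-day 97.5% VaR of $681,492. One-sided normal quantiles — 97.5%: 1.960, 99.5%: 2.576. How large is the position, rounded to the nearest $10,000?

VaR as a fraction of value: z·σ = 1.960 × 2.318% = 4.54328%.
Position = $681,492 / 0.0454328 = $15,000,000.

$15,000,000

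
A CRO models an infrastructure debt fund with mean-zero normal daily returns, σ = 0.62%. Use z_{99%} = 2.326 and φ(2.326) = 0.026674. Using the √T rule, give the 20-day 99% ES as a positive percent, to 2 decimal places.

σ_{20d} = 0.62% × √20 = 2.773%.
ES multiplier = φ(z)/(1−α) = 0.026674/0.01 = 2.667.
ES = 2.773% × 2.667 = 7.396%.

7.40%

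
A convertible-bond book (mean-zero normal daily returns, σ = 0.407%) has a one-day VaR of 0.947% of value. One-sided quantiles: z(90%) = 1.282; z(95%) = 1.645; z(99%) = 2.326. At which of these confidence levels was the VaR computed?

Implied z = VaR/σ = 0.947 / 0.407 = 2.327.
This matches z(99%) = 2.326.

99%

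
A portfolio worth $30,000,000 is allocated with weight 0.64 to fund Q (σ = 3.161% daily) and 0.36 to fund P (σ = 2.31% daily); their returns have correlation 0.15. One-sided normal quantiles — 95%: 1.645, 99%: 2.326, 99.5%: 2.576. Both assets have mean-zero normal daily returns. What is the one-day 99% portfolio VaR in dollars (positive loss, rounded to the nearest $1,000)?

$1,605,000

σ_p² = 0.64²·3.161² + 0.36²·2.31² + 2·0.15·0.64·0.36·3.161·2.31 = 5.2890 (%²).
σ_p = √5.2890 = 2.300%.
VaR = 2.326 × 2.300% = 5.350%; on $30,000,000 that is $1,605,000.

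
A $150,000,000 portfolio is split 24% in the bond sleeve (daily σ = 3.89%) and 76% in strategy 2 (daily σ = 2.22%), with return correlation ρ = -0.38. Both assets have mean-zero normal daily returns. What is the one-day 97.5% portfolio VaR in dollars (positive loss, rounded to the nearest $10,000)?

$4,670,000

σ_p² = 0.24²·3.89² + 0.76²·2.22² + 2·-0.38·0.24·0.76·3.89·2.22 = 2.5211 (%²).
σ_p = √2.5211 = 1.588%.
At 97.5%, z = 1.960.
VaR = 1.960 × 1.588% = 3.112%; on $150,000,000 that is $4,668,000.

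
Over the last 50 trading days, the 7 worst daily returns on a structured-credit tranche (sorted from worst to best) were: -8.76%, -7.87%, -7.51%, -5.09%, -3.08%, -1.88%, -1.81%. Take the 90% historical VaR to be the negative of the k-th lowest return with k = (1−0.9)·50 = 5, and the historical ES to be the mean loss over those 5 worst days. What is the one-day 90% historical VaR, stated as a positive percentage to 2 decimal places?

k = 5; the 5th lowest return is -3.08%, so VaR = 3.08%.

3.08%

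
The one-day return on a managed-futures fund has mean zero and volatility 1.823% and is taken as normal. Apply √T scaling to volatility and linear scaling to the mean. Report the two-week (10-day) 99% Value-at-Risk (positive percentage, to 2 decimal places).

At 99%, z = 2.326.
σ_{10d} = 1.823% × √10 = 5.765%.
VaR = 2.326 × 5.765% = 13.409%.

13.41%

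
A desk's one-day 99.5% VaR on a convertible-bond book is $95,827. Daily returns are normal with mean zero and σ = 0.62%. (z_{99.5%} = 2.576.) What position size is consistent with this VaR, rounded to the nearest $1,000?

VaR as a fraction of value: z·σ = 2.576 × 0.62% = 1.59712%.
Position = $95,827 / 0.0159712 = $5,999,987.

$6,000,000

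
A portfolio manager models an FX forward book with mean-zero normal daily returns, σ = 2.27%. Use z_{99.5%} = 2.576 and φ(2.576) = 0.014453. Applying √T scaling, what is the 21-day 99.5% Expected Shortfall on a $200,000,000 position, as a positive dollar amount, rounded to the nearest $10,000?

σ_{21d} = 2.27% × √21 = 10.402%.
ES multiplier = φ(z)/(1−α) = 0.014453/0.005 = 2.891.
ES = 10.402% × 2.891 = 30.072%; on $200,000,000: $60,144,000.

$60,140,000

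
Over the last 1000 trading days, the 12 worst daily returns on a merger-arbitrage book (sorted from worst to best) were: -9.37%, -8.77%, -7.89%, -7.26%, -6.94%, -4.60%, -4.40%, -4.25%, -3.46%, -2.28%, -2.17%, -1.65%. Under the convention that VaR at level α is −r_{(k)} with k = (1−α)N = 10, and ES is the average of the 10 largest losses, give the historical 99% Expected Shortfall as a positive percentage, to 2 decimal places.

The 10 worst returns sum to -59.22%.
ES = −(-59.22%) / 10 = 5.922% ≈ 5.92%.

5.92%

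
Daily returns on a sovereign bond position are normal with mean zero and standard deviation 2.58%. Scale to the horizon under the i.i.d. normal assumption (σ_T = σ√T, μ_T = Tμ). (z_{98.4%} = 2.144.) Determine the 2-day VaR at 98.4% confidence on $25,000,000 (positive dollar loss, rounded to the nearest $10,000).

$1,960,000

σ_{2d} = 2.58% × √2 = 3.649%.
VaR = 2.144 × 3.649% = 7.823%.
On $25,000,000: 0.07823 × $25,000,000 = $1,955,750.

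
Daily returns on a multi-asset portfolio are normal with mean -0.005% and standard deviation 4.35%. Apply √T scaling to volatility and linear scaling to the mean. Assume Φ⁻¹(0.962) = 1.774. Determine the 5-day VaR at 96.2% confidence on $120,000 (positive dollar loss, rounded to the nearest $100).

$20,700

σ_{5d} = 4.35% × √5 = 9.727%; μ_{5d} = 5 × -0.005% = -0.025%.
VaR = −(-0.025%) + 1.774 × 9.727% = 17.281%.
On $120,000: 0.17281 × $120,000 = $20,737.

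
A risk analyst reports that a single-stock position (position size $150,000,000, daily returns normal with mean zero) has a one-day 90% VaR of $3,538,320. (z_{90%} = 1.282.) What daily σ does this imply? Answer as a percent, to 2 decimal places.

VaR as a fraction: $3,538,320 / $150,000,000 = 2.359%.
σ = VaR / z = 2.359% / 1.282 = 1.840%.

1.84%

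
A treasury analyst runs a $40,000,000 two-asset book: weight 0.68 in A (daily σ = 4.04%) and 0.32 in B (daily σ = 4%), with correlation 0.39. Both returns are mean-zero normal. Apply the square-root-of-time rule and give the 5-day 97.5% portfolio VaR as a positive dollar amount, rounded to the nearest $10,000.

$6,050,000

σ_p = √(0.68²·4.04² + 0.32²·4² + 2·0.39·0.68·0.32·4.04·4) = 3.454%.
σ_{5d} = 3.454% × √5 = 7.723%.
z(97.5%) = 1.960.
VaR = 1.960 × 7.723% = 15.137%; on $40,000,000 that is $6,054,800.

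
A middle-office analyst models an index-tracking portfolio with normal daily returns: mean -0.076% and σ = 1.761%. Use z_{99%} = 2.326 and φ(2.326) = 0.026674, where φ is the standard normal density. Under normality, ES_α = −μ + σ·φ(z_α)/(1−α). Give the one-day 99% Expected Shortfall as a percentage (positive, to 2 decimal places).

Tail multiplier: φ(z)/(1−α) = 0.026674 / 0.01 = 2.667.
ES = −(-0.076%) + 1.761% × 2.667 = 4.773%.

4.77%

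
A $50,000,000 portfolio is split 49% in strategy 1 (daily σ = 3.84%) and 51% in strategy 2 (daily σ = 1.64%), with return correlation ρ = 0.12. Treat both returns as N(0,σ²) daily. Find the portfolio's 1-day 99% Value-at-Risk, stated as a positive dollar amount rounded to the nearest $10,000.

σ_p² = 0.49²·3.84² + 0.51²·1.64² + 2·0.12·0.49·0.51·3.84·1.64 = 4.6177 (%²).
σ_p = √4.6177 = 2.149%.
At 99%, z = 2.326.
VaR = 2.326 × 2.149% = 4.999%; on $50,000,000 that is $2,499,500.

$2,500,000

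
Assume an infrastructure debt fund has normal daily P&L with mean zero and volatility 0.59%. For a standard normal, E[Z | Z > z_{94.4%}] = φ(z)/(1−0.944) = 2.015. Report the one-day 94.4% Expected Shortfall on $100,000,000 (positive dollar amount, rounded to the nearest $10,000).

ES = 0.59% × 2.015 = 1.189%.
On $100,000,000: 0.01189 × $100,000,000 = $1,189,000.

$1,190,000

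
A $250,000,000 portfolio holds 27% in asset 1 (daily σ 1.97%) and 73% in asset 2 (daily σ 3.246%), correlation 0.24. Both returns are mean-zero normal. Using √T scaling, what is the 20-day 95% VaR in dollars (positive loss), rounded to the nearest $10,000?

σ_p = √(0.27²·1.97² + 0.73²·3.246² + 2·0.24·0.27·0.73·1.97·3.246) = 2.550%.
σ_{20d} = 2.550% × √20 = 11.404%.
z(95%) = 1.645.
VaR = 1.645 × 11.404% = 18.760%; on $250,000,000 that is $46,900,000.

$46,900,000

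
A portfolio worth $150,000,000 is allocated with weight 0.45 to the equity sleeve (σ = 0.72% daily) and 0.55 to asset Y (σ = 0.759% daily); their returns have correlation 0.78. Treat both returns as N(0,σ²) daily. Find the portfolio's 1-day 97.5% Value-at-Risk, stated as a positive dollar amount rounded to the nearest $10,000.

$2,060,000

σ_p² = 0.45²·0.72² + 0.55²·0.759² + 2·0.78·0.45·0.55·0.72·0.759 = 0.4902 (%²).
σ_p = √0.4902 = 0.700%.
At 97.5%, z = 1.960.
VaR = 1.960 × 0.700% = 1.372%; on $150,000,000 that is $2,058,000.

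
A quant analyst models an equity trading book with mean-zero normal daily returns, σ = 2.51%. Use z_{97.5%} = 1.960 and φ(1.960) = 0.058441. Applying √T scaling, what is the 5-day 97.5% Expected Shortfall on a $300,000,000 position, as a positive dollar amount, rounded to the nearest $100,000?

σ_{5d} = 2.51% × √5 = 5.613%.
ES multiplier = φ(z)/(1−α) = 0.058441/0.025 = 2.338.
ES = 5.613% × 2.338 = 13.123%; on $300,000,000: $39,369,000.

$39,400,000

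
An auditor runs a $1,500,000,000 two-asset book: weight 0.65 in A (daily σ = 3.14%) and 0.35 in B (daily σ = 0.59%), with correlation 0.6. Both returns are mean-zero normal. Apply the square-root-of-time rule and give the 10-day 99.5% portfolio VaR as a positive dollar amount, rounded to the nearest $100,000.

$265,300,000

σ_p = √(0.65²·3.14² + 0.35²·0.59² + 2·0.6·0.65·0.35·3.14·0.59) = 2.171%.
σ_{10d} = 2.171% × √10 = 6.865%.
z(99.5%) = 2.576.
VaR = 2.576 × 6.865% = 17.684%; on $1,500,000,000 that is $265,260,000.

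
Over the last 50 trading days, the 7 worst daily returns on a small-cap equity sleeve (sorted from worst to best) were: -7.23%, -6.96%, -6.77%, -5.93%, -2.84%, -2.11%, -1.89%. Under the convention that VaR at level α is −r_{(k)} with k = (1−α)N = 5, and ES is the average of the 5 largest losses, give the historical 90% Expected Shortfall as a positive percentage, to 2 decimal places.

The 5 worst returns sum to -29.73%.
ES = −(-29.73%) / 5 = 5.946% ≈ 5.95%.

5.95%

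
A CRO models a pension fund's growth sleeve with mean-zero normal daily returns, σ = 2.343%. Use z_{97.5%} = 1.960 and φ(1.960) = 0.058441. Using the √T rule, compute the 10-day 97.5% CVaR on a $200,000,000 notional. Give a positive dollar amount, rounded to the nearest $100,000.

σ_{10d} = 2.343% × √10 = 7.409%.
ES multiplier = φ(z)/(1−α) = 0.058441/0.025 = 2.338.
ES = 7.409% × 2.338 = 17.322%; on $200,000,000: $34,644,000.

$34,600,000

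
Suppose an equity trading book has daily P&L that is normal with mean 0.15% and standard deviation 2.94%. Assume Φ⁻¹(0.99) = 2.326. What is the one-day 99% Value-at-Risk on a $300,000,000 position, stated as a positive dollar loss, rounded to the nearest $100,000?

$20,100,000

VaR = −μ + z·σ = −(0.15%) + 2.326 × 2.94% = 6.688%.
On $300,000,000: 0.06688 × $300,000,000 = $20,064,000.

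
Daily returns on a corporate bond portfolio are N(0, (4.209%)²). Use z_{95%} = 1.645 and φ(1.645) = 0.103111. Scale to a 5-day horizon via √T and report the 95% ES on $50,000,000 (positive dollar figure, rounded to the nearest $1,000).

$9,704,000

σ_{5d} = 4.209% × √5 = 9.412%.
ES multiplier = φ(z)/(1−α) = 0.103111/0.05 = 2.062.
ES = 9.412% × 2.062 = 19.408%; on $50,000,000: $9,704,000.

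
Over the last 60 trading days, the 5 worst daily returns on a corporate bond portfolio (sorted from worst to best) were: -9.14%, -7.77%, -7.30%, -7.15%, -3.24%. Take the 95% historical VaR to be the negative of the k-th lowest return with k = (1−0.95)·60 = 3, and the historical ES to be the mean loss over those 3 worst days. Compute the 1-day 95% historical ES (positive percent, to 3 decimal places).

8.070%

The 3 worst returns sum to -24.21%.
ES = −(-24.21%) / 3 = 8.07% ≈ 8.070%.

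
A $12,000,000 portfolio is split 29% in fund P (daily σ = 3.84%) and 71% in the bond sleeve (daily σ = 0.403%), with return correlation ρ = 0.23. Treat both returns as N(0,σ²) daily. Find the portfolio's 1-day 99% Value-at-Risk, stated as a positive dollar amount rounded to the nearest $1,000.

$338,000

σ_p² = 0.29²·3.84² + 0.71²·0.403² + 2·0.23·0.29·0.71·3.84·0.403 = 1.4685 (%²).
σ_p = √1.4685 = 1.212%.
At 99%, z = 2.326.
VaR = 2.326 × 1.212% = 2.819%; on $12,000,000 that is $338,280.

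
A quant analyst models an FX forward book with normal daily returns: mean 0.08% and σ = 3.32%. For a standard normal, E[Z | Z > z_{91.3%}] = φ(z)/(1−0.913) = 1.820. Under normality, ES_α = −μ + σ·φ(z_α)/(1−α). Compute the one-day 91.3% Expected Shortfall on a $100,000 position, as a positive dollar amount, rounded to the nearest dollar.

$5,962

ES = −(0.08%) + 3.32% × 1.820 = 5.962%.
On $100,000: 0.05962 × $100,000 = $5,962.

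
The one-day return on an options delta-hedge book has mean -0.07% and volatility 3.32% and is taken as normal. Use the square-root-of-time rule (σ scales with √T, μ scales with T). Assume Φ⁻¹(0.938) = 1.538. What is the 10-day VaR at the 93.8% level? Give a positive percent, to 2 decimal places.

16.85%

σ_{10d} = 3.32% × √10 = 10.499%; μ_{10d} = 10 × -0.07% = -0.700%.
VaR = −(-0.700%) + 1.538 × 10.499% = 16.847%.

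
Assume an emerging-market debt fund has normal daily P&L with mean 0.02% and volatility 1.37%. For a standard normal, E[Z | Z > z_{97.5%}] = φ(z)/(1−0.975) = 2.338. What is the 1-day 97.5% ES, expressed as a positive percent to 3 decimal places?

3.183%

ES = −(0.02%) + 1.37% × 2.338 = 3.183%.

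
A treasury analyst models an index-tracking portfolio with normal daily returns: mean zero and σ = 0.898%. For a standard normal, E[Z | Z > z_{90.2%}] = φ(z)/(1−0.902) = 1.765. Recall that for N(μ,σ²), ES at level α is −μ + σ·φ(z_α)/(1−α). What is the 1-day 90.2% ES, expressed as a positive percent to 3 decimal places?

1.585%

ES = 0.898% × 1.765 = 1.585%.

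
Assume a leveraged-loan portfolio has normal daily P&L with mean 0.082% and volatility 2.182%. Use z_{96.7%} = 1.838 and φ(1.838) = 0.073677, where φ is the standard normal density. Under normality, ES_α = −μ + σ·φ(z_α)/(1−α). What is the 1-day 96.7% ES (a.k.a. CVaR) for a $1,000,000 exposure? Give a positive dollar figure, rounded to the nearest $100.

$47,900

Tail multiplier: φ(z)/(1−α) = 0.073677 / 0.033 = 2.233.
ES = −(0.082%) + 2.182% × 2.233 = 4.790%.
On $1,000,000: 0.04790 × $1,000,000 = $47,900.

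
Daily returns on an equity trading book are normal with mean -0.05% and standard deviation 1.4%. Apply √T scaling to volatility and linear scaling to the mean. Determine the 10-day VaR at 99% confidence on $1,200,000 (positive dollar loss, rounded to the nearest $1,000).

$130,000

At 99%, z = 2.326.
σ_{10d} = 1.4% × √10 = 4.427%; μ_{10d} = 10 × -0.05% = -0.500%.
VaR = −(-0.500%) + 2.326 × 4.427% = 10.797%.
On $1,200,000: 0.10797 × $1,200,000 = $129,564.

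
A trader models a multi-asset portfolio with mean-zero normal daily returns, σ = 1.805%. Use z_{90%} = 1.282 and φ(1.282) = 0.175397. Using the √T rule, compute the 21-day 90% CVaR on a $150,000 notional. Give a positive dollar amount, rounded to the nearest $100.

σ_{21d} = 1.805% × √21 = 8.272%.
ES multiplier = φ(z)/(1−α) = 0.175397/0.1 = 1.754.
ES = 8.272% × 1.754 = 14.509%; on $150,000: $21,764.

$21,800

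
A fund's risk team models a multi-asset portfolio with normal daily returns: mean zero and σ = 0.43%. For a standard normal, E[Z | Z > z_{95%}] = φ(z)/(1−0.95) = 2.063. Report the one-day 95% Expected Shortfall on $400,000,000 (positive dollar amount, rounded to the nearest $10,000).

$3,550,000

ES = 0.43% × 2.063 = 0.887%.
On $400,000,000: 0.00887 × $400,000,000 = $3,548,000.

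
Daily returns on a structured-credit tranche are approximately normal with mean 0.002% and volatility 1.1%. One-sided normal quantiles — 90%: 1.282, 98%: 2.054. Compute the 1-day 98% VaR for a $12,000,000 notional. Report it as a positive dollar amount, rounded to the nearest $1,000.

VaR = −μ + z·σ = −(0.002%) + 2.054 × 1.1% = 2.257%.
On $12,000,000: 0.02257 × $12,000,000 = $270,840.

$271,000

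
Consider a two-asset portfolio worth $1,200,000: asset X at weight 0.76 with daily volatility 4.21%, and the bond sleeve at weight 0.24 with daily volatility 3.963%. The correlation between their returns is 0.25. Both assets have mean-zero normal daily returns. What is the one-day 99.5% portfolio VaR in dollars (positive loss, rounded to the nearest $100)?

$110,000

σ_p² = 0.76²·4.21² + 0.24²·3.963² + 2·0.25·0.76·0.24·4.21·3.963 = 12.6637 (%²).
σ_p = √12.6637 = 3.559%.
At 99.5%, z = 2.576.
VaR = 2.576 × 3.559% = 9.168%; on $1,200,000 that is $110,016.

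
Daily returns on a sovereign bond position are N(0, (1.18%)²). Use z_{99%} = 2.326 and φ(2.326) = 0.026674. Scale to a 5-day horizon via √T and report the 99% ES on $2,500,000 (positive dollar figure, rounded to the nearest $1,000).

σ_{5d} = 1.18% × √5 = 2.639%.
ES multiplier = φ(z)/(1−α) = 0.026674/0.01 = 2.667.
ES = 2.639% × 2.667 = 7.038%; on $2,500,000: $175,950.

$176,000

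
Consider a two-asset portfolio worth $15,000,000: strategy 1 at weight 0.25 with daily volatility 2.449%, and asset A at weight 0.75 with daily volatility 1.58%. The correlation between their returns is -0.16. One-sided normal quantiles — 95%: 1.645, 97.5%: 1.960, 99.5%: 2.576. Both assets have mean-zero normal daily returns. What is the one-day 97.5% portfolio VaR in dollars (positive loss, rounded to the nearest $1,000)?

σ_p² = 0.25²·2.449² + 0.75²·1.58² + 2·-0.16·0.25·0.75·2.449·1.58 = 1.5469 (%²).
σ_p = √1.5469 = 1.244%.
VaR = 1.960 × 1.244% = 2.438%; on $15,000,000 that is $365,700.

$366,000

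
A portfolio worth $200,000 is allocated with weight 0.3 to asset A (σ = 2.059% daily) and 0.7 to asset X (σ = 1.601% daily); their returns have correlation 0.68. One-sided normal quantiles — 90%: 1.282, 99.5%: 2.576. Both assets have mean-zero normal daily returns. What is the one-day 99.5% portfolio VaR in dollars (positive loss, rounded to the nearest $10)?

$8,270

σ_p² = 0.3²·2.059² + 0.7²·1.601² + 2·0.68·0.3·0.7·2.059·1.601 = 2.5790 (%²).
σ_p = √2.5790 = 1.606%.
VaR = 2.576 × 1.606% = 4.137%; on $200,000 that is $8,274.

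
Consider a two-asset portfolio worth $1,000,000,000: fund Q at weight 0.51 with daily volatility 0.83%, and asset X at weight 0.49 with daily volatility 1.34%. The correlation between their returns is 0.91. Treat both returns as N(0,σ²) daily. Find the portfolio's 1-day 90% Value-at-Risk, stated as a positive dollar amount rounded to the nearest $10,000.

$13,540,000

σ_p² = 0.51²·0.83² + 0.49²·1.34² + 2·0.91·0.51·0.49·0.83·1.34 = 1.1162 (%²).
σ_p = √1.1162 = 1.056%.
At 90%, z = 1.282.
VaR = 1.282 × 1.056% = 1.354%; on $1,000,000,000 that is $13,540,000.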